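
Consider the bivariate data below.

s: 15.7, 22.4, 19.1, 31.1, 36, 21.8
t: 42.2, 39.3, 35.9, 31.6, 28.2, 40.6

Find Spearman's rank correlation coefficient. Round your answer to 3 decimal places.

Rank s: 1, 4, 2, 5, 6, 3
Rank t: 6, 4, 3, 2, 1, 5
d = rank(s) − rank(t): -5, 0, -1, 3, 5, -2; Σd² = 64
ρ = 1 − 6Σd² / [n(n²−1)] = 1 − 6×64 / (6×35) = 1 − 384/210 ≈ -0.829

-0.829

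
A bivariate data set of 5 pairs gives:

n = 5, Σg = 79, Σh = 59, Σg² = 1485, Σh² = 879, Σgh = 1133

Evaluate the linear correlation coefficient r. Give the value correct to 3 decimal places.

0.965

r = (nΣgh − ΣgΣh) / √[(nΣg² − (Σg)²)(nΣh² − (Σh)²)]
Numerator: 5×1133 − 79×59 = 1004
Denominator: √[(7425 − 6241)(4395 − 3481)] = √[1184 × 914] = 1040.2769
r = 1004 / 1040.2769 ≈ 0.965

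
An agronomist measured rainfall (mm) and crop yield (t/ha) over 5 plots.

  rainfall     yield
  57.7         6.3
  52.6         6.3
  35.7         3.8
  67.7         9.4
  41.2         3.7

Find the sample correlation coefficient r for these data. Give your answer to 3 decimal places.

n = 5, Σx = 254.9, Σy = 29.5, Σx² = 13651.27, Σy² = 195.87, Σxy = 1619.37
nΣxy − ΣxΣy = 8096.85 − 7519.55 = 577.3
nΣx² − (Σx)² = 68256.35 − 64974.01 = 3282.34; nΣy² − (Σy)² = 979.35 − 870.25 = 109.1
r = 577.3 / √(3282.34 × 109.1) = 577.3 / 598.4173 ≈ 0.965

0.965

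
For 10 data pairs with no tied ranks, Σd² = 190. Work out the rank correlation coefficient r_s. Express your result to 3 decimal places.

-0.152

ρ = 1 − 6Σd² / [n(n²−1)] = 1 − 6×190 / (10×99)
  = 1 − 1140/990 = 1 − 1.1515 ≈ -0.152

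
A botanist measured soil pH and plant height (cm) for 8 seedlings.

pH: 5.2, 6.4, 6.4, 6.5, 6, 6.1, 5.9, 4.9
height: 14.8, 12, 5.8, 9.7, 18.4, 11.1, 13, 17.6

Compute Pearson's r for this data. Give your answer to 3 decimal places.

-0.691

n = 8, Σx = 47.4, Σy = 102.4, Σx² = 283.24, Σy² = 1431.3, Σxy = 594.98
nΣxy − ΣxΣy = 4759.84 − 4853.76 = -93.92
nΣx² − (Σx)² = 2265.92 − 2246.76 = 19.16; nΣy² − (Σy)² = 11450.4 − 10485.76 = 964.64
r = -93.92 / √(19.16 × 964.64) = -93.92 / 135.9504 ≈ -0.691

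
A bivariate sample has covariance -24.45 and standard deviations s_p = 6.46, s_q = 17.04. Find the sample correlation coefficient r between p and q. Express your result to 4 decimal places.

-0.2221

r = Cov(p,q) / (s_p · s_q) = -24.45 / (6.46 × 17.04)
  = -24.45 / 110.0784 ≈ -0.2221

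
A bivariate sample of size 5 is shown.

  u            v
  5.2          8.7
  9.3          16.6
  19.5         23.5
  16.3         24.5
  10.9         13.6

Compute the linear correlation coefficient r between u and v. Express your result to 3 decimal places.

0.934

n = 5, Σu = 61.2, Σv = 86.9, Σu² = 878.28, Σv² = 1688.71, Σuv = 1205.46
nΣuv − ΣuΣv = 6027.3 − 5318.28 = 709.02
nΣu² − (Σu)² = 4391.4 − 3745.44 = 645.96; nΣv² − (Σv)² = 8443.55 − 7551.61 = 891.94
r = 709.02 / √(645.96 × 891.94) = 709.02 / 759.0504 ≈ 0.934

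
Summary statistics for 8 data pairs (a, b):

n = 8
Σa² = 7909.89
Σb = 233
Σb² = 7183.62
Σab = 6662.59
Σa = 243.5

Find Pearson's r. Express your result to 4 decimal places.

-0.9647

r = (nΣab − ΣaΣb) / √[(nΣa² − (Σa)²)(nΣb² − (Σb)²)]
Numerator: 8×6662.59 − 243.5×233 = -3434.78
Denominator: √[(63279.12 − 59292.25)(57468.96 − 54289)] = √[3986.87 × 3179.96] = 3560.6302
r = -3434.78 / 3560.6302 ≈ -0.9647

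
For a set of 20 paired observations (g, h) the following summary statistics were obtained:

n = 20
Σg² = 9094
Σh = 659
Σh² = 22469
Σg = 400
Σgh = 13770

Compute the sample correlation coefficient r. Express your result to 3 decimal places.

0.649

r = (nΣgh − ΣgΣh) / √[(nΣg² − (Σg)²)(nΣh² − (Σh)²)]
Numerator: 20×13770 − 400×659 = 11800
Denominator: √[(181880 − 160000)(449380 − 434281)] = √[21880 × 15099] = 18175.9765
r = 11800 / 18175.9765 ≈ 0.649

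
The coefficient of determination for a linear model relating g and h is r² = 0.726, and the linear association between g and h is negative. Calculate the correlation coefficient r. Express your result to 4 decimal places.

|r| = √0.726 = 0.8521
The association is negative, so r = −0.8521.

-0.8521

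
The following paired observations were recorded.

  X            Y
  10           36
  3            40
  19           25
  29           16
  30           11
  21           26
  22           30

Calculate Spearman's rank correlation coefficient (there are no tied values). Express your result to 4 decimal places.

-0.8571

Rank X: 2, 1, 3, 6, 7, 4, 5
Rank Y: 6, 7, 3, 2, 1, 4, 5
d = rank(X) − rank(Y): -4, -6, 0, 4, 6, 0, 0; Σd² = 104
ρ = 1 − 6Σd² / [n(n²−1)] = 1 − 6×104 / (7×48) = 1 − 624/336 ≈ -0.8571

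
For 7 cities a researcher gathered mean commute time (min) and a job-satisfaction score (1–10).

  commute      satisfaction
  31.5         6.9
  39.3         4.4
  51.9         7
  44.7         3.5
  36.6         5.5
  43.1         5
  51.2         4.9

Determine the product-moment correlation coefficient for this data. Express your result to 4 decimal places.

n = 7, Σx = 298.3, Σy = 37.2, Σx² = 13047.05, Σy² = 207.48, Σxy = 1577.7
nΣxy − ΣxΣy = 11043.9 − 11096.76 = -52.86
nΣx² − (Σx)² = 91329.35 − 88982.89 = 2346.46; nΣy² − (Σy)² = 1452.36 − 1383.84 = 68.52
r = -52.86 / √(2346.46 × 68.52) = -52.86 / 400.9731 ≈ -0.1318

-0.1318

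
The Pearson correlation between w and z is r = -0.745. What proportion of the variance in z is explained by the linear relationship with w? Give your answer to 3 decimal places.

0.555

r² = (-0.745)² = 0.555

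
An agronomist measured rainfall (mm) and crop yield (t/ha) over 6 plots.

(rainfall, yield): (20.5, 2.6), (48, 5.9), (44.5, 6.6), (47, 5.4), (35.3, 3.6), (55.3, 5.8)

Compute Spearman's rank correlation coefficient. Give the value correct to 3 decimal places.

0.600

Rank rainfall: 1, 5, 3, 4, 2, 6
Rank yield: 1, 5, 6, 3, 2, 4
d = rank(rainfall) − rank(yield): 0, 0, -3, 1, 0, 2; Σd² = 14
ρ = 1 − 6Σd² / [n(n²−1)] = 1 − 6×14 / (6×35) = 1 − 84/210 ≈ 0.600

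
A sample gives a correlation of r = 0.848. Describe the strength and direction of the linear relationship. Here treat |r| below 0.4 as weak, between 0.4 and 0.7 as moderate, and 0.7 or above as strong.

r = 0.848 > 0 so the relationship is positive.
|r| = 0.848, which falls in the strong range.

strong positive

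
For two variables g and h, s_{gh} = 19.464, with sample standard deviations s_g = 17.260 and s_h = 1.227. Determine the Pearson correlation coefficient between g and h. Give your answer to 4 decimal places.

0.9191

r = Cov(g,h) / (s_g · s_h) = 19.464 / (17.260 × 1.227)
  = 19.464 / 21.1780 ≈ 0.9191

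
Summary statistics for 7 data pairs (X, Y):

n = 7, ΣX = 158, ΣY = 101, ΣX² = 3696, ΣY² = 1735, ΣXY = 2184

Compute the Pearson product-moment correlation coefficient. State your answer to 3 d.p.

r = (nΣXY − ΣXΣY) / √[(nΣX² − (ΣX)²)(nΣY² − (ΣY)²)]
Numerator: 7×2184 − 158×101 = -670
Denominator: √[(25872 − 24964)(12145 − 10201)] = √[908 × 1944] = 1328.5902
r = -670 / 1328.5902 ≈ -0.504

-0.504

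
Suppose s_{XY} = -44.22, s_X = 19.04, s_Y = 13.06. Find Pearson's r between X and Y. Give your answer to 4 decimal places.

r = Cov(X,Y) / (s_X · s_Y) = -44.22 / (19.04 × 13.06)
  = -44.22 / 248.6624 ≈ -0.1778

-0.1778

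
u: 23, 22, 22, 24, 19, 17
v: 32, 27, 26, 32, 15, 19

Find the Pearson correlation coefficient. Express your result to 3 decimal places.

n = 6, Σu = 127, Σv = 151, Σu² = 2723, Σv² = 4039, Σuv = 3278
nΣuv − ΣuΣv = 19668 − 19177 = 491
nΣu² − (Σu)² = 16338 − 16129 = 209; nΣv² − (Σv)² = 24234 − 22801 = 1433
r = 491 / √(209 × 1433) = 491 / 547.2632 ≈ 0.897

0.897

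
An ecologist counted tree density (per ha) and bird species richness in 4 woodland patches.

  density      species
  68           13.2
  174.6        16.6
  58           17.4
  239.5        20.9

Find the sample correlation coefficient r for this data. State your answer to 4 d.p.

n = 4, Σx = 540.1, Σy = 68.1, Σx² = 95833.41, Σy² = 1189.37, Σxy = 9810.71
nΣxy − ΣxΣy = 39242.84 − 36780.81 = 2462.03
nΣx² − (Σx)² = 383333.64 − 291708.01 = 91625.63; nΣy² − (Σy)² = 4757.48 − 4637.61 = 119.87
r = 2462.03 / √(91625.63 × 119.87) = 2462.03 / 3314.0857 ≈ 0.7429

0.7429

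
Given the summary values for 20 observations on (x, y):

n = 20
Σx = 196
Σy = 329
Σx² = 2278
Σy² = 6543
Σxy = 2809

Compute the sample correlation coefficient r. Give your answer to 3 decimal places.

-0.653

r = (nΣxy − ΣxΣy) / √[(nΣx² − (Σx)²)(nΣy² − (Σy)²)]
Numerator: 20×2809 − 196×329 = -8304
Denominator: √[(45560 − 38416)(130860 − 108241)] = √[7144 × 22619] = 12711.8109
r = -8304 / 12711.8109 ≈ -0.653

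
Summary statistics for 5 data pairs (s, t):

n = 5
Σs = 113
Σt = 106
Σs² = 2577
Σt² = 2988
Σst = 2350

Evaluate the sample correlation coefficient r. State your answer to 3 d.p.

r = (nΣst − ΣsΣt) / √[(nΣs² − (Σs)²)(nΣt² − (Σt)²)]
Numerator: 5×2350 − 113×106 = -228
Denominator: √[(12885 − 12769)(14940 − 11236)] = √[116 × 3704] = 655.4876
r = -228 / 655.4876 ≈ -0.348

-0.348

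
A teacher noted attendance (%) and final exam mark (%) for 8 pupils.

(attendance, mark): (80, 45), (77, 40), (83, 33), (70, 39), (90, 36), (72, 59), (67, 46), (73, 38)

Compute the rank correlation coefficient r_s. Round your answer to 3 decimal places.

Rank attendance: 6, 5, 7, 2, 8, 3, 1, 4
Rank mark: 6, 5, 1, 4, 2, 8, 7, 3
d = rank(attendance) − rank(mark): 0, 0, 6, -2, 6, -5, -6, 1; Σd² = 138
ρ = 1 − 6Σd² / [n(n²−1)] = 1 − 6×138 / (8×63) = 1 − 828/504 ≈ -0.643

-0.643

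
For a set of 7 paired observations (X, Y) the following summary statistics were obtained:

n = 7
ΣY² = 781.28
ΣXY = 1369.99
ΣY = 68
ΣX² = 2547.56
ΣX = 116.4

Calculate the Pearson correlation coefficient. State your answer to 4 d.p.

r = (nΣXY − ΣXΣY) / √[(nΣX² − (ΣX)²)(nΣY² − (ΣY)²)]
Numerator: 7×1369.99 − 116.4×68 = 1674.73
Denominator: √[(17832.92 − 13548.96)(5468.96 − 4624)] = √[4283.96 × 844.96] = 1902.5706
r = 1674.73 / 1902.5706 ≈ 0.8802

0.8802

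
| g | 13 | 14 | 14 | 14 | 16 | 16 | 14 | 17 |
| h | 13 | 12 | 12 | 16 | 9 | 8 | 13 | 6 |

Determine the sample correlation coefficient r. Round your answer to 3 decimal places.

n = 8, Σg = 118, Σh = 89, Σg² = 1754, Σh² = 1063, Σgh = 1285
nΣgh − ΣgΣh = 10280 − 10502 = -222
nΣg² − (Σg)² = 14032 − 13924 = 108; nΣh² − (Σh)² = 8504 − 7921 = 583
r = -222 / √(108 × 583) = -222 / 250.9263 ≈ -0.885

-0.885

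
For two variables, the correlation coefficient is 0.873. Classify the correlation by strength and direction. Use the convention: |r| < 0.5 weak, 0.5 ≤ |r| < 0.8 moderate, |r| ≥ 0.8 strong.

strong positive

r = 0.873 > 0 so the relationship is positive.
|r| = 0.873, which falls in the strong range.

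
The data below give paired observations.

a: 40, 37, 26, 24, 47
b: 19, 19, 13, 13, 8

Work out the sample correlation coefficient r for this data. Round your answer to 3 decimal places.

n = 5, Σa = 174, Σb = 72, Σa² = 6430, Σb² = 1124, Σab = 2489
nΣab − ΣaΣb = 12445 − 12528 = -83
nΣa² − (Σa)² = 32150 − 30276 = 1874; nΣb² − (Σb)² = 5620 − 5184 = 436
r = -83 / √(1874 × 436) = -83 / 903.9159 ≈ -0.092

-0.092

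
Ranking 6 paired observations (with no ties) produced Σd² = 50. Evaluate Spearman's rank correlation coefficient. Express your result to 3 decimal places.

ρ = 1 − 6Σd² / [n(n²−1)] = 1 − 6×50 / (6×35)
  = 1 − 300/210 = 1 − 1.4286 ≈ -0.429

-0.429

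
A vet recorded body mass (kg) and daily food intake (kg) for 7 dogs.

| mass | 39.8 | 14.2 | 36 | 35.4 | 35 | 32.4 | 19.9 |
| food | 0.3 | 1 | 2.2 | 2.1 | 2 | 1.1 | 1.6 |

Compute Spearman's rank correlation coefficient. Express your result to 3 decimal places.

Rank mass: 7, 1, 6, 5, 4, 3, 2
Rank food: 1, 2, 7, 6, 5, 3, 4
d = rank(mass) − rank(food): 6, -1, -1, -1, -1, 0, -2; Σd² = 44
ρ = 1 − 6Σd² / [n(n²−1)] = 1 − 6×44 / (7×48) = 1 − 264/336 ≈ 0.214

0.214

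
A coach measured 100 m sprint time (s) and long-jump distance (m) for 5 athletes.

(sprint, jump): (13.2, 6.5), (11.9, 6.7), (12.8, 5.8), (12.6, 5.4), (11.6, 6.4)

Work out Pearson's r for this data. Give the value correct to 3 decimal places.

-0.342

n = 5, Σx = 62.1, Σy = 30.8, Σx² = 773.01, Σy² = 190.9, Σxy = 382.05
nΣxy − ΣxΣy = 1910.25 − 1912.68 = -2.43
nΣx² − (Σx)² = 3865.05 − 3856.41 = 8.64; nΣy² − (Σy)² = 954.5 − 948.64 = 5.86
r = -2.43 / √(8.64 × 5.86) = -2.43 / 7.1155 ≈ -0.342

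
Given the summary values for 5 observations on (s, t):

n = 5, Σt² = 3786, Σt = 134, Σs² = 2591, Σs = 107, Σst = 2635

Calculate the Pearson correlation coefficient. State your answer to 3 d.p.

r = (nΣst − ΣsΣt) / √[(nΣs² − (Σs)²)(nΣt² − (Σt)²)]
Numerator: 5×2635 − 107×134 = -1163
Denominator: √[(12955 − 11449)(18930 − 17956)] = √[1506 × 974] = 1211.1334
r = -1163 / 1211.1334 ≈ -0.960

-0.960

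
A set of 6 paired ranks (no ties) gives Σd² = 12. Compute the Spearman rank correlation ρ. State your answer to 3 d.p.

ρ = 1 − 6Σd² / [n(n²−1)] = 1 − 6×12 / (6×35)
  = 1 − 72/210 = 1 − 0.3429 ≈ 0.657

0.657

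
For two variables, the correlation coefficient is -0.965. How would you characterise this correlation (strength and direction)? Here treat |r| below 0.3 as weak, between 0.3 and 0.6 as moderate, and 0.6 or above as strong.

r = -0.965 < 0 so the relationship is negative.
|r| = 0.965, which falls in the strong range.

strong negative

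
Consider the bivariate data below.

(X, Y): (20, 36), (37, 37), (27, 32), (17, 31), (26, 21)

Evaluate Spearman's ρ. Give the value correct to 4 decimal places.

0.5000

Rank X: 2, 5, 4, 1, 3
Rank Y: 4, 5, 3, 2, 1
d = rank(X) − rank(Y): -2, 0, 1, -1, 2; Σd² = 10
ρ = 1 − 6Σd² / [n(n²−1)] = 1 − 6×10 / (5×24) = 1 − 60/120 ≈ 0.5000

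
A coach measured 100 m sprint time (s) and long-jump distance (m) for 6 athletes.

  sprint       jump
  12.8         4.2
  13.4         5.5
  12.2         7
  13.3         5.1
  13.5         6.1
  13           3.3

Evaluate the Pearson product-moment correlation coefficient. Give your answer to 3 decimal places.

-0.218

n = 6, Σx = 78.2, Σy = 31.2, Σx² = 1020.38, Σy² = 171, Σxy = 405.94
nΣxy − ΣxΣy = 2435.64 − 2439.84 = -4.2
nΣx² − (Σx)² = 6122.28 − 6115.24 = 7.04; nΣy² − (Σy)² = 1026 − 973.44 = 52.56
r = -4.2 / √(7.04 × 52.56) = -4.2 / 19.2360 ≈ -0.218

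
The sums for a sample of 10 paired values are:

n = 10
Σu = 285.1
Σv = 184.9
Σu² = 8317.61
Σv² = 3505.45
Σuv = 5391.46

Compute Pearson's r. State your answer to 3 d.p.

0.936

r = (nΣuv − ΣuΣv) / √[(nΣu² − (Σu)²)(nΣv² − (Σv)²)]
Numerator: 10×5391.46 − 285.1×184.9 = 1199.61
Denominator: √[(83176.1 − 81282.01)(35054.5 − 34188.01)] = √[1894.09 × 866.49] = 1281.0972
r = 1199.61 / 1281.0972 ≈ 0.936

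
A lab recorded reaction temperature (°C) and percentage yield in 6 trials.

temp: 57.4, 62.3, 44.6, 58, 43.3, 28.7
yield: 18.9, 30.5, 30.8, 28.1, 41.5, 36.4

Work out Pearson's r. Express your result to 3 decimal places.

n = 6, Σx = 294.3, Σy = 186.2, Σx² = 15227.79, Σy² = 6072.92, Σxy = 8830.12
nΣxy − ΣxΣy = 52980.72 − 54798.66 = -1817.94
nΣx² − (Σx)² = 91366.74 − 86612.49 = 4754.25; nΣy² − (Σy)² = 36437.52 − 34670.44 = 1767.08
r = -1817.94 / √(4754.25 × 1767.08) = -1817.94 / 2898.4720 ≈ -0.627

-0.627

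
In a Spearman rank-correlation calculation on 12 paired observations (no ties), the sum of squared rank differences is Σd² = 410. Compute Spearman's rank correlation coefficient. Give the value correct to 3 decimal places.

ρ = 1 − 6Σd² / [n(n²−1)] = 1 − 6×410 / (12×143)
  = 1 − 2460/1716 = 1 − 1.4336 ≈ -0.434

-0.434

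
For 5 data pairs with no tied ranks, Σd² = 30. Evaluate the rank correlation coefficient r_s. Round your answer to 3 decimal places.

-0.500

ρ = 1 − 6Σd² / [n(n²−1)] = 1 − 6×30 / (5×24)
  = 1 − 180/120 = 1 − 1.5000 ≈ -0.500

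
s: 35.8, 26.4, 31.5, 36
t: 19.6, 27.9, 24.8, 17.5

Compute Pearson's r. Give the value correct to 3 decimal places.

-0.966

n = 4, Σs = 129.7, Σt = 89.8, Σs² = 4266.85, Σt² = 2083.86, Σst = 2849.44
nΣst − ΣsΣt = 11397.76 − 11647.06 = -249.3
nΣs² − (Σs)² = 17067.4 − 16822.09 = 245.31; nΣt² − (Σt)² = 8335.44 − 8064.04 = 271.4
r = -249.3 / √(245.31 × 271.4) = -249.3 / 258.0255 ≈ -0.966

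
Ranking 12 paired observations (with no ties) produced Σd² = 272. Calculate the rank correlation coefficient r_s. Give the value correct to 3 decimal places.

0.049

ρ = 1 − 6Σd² / [n(n²−1)] = 1 − 6×272 / (12×143)
  = 1 − 1632/1716 = 1 − 0.9510 ≈ 0.049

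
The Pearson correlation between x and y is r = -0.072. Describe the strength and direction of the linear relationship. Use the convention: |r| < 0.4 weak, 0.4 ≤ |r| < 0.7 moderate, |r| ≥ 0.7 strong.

r = -0.072 < 0 so the relationship is negative.
|r| = 0.072, which falls in the weak range.

weak negative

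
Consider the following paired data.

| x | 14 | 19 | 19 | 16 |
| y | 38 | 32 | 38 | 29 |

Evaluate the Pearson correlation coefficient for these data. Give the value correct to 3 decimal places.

n = 4, Σx = 68, Σy = 137, Σx² = 1174, Σy² = 4753, Σxy = 2326
nΣxy − ΣxΣy = 9304 − 9316 = -12
nΣx² − (Σx)² = 4696 − 4624 = 72; nΣy² − (Σy)² = 19012 − 18769 = 243
r = -12 / √(72 × 243) = -12 / 132.2724 ≈ -0.091

-0.091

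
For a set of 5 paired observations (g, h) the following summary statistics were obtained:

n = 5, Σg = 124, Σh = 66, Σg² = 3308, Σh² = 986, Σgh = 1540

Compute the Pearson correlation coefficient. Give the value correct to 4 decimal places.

-0.5921

r = (nΣgh − ΣgΣh) / √[(nΣg² − (Σg)²)(nΣh² − (Σh)²)]
Numerator: 5×1540 − 124×66 = -484
Denominator: √[(16540 − 15376)(4930 − 4356)] = √[1164 × 574] = 817.3959
r = -484 / 817.3959 ≈ -0.5921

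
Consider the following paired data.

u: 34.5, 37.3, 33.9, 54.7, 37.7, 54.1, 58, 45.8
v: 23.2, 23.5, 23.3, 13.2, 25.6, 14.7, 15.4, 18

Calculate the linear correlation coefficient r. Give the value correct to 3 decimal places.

-0.939

n = 8, Σu = 356, Σv = 156.9, Σu² = 16532.58, Σv² = 3240.23, Σuv = 6666.85
nΣuv − ΣuΣv = 53334.8 − 55856.4 = -2521.6
nΣu² − (Σu)² = 132260.64 − 126736 = 5524.64; nΣv² − (Σv)² = 25921.84 − 24617.61 = 1304.23
r = -2521.6 / √(5524.64 × 1304.23) = -2521.6 / 2684.2878 ≈ -0.939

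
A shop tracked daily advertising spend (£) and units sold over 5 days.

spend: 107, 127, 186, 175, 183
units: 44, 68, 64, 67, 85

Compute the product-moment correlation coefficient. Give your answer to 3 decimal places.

n = 5, Σx = 778, Σy = 328, Σx² = 126288, Σy² = 22370, Σxy = 52528
nΣxy − ΣxΣy = 262640 − 255184 = 7456
nΣx² − (Σx)² = 631440 − 605284 = 26156; nΣy² − (Σy)² = 111850 − 107584 = 4266
r = 7456 / √(26156 × 4266) = 7456 / 10563.2143 ≈ 0.706

0.706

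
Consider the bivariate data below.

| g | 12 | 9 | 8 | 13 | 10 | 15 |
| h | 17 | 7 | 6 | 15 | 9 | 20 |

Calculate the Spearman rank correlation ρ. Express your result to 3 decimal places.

0.943

Rank g: 4, 2, 1, 5, 3, 6
Rank h: 5, 2, 1, 4, 3, 6
d = rank(g) − rank(h): -1, 0, 0, 1, 0, 0; Σd² = 2
ρ = 1 − 6Σd² / [n(n²−1)] = 1 − 6×2 / (6×35) = 1 − 12/210 ≈ 0.943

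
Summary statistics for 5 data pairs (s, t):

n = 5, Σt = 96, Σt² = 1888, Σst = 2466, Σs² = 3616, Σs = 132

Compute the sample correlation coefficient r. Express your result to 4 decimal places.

r = (nΣst − ΣsΣt) / √[(nΣs² − (Σs)²)(nΣt² − (Σt)²)]
Numerator: 5×2466 − 132×96 = -342
Denominator: √[(18080 − 17424)(9440 − 9216)] = √[656 × 224] = 383.3328
r = -342 / 383.3328 ≈ -0.8922

-0.8922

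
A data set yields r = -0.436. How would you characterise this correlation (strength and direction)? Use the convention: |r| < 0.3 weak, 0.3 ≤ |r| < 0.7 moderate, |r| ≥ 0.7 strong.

r = -0.436 < 0 so the relationship is negative.
|r| = 0.436, which falls in the moderate range.

moderate negative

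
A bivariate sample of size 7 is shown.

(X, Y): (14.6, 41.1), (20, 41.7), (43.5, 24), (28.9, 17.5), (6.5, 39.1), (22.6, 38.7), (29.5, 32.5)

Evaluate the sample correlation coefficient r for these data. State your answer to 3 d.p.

-0.714

n = 7, ΣX = 165.6, ΣY = 234.6, ΣX² = 4763.88, ΣY² = 8393.1, ΣXY = 5071.33
nΣXY − ΣXΣY = 35499.31 − 38849.76 = -3350.45
nΣX² − (ΣX)² = 33347.16 − 27423.36 = 5923.8; nΣY² − (ΣY)² = 58751.7 − 55037.16 = 3714.54
r = -3350.45 / √(5923.8 × 3714.54) = -3350.45 / 4690.8626 ≈ -0.714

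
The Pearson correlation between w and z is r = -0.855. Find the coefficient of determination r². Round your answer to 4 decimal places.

0.7310

r² = (-0.855)² = 0.7310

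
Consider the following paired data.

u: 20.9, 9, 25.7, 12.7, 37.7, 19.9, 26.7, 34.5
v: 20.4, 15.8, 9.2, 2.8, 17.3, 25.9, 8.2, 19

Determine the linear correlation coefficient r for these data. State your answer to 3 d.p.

0.209

n = 8, Σu = 187.1, Σv = 118.6, Σu² = 5060.03, Σv² = 2156.62, Σuv = 2882.62
nΣuv − ΣuΣv = 23060.96 − 22190.06 = 870.9
nΣu² − (Σu)² = 40480.24 − 35006.41 = 5473.83; nΣv² − (Σv)² = 17252.96 − 14065.96 = 3187
r = 870.9 / √(5473.83 × 3187) = 870.9 / 4176.7327 ≈ 0.209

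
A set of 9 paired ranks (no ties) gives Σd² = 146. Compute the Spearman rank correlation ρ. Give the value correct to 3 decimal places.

-0.217

ρ = 1 − 6Σd² / [n(n²−1)] = 1 − 6×146 / (9×80)
  = 1 − 876/720 = 1 − 1.2167 ≈ -0.217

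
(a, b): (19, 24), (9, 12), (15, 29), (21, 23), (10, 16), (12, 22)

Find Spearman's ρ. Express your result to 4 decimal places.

0.7714

Rank a: 5, 1, 4, 6, 2, 3
Rank b: 5, 1, 6, 4, 2, 3
d = rank(a) − rank(b): 0, 0, -2, 2, 0, 0; Σd² = 8
ρ = 1 − 6Σd² / [n(n²−1)] = 1 − 6×8 / (6×35) = 1 − 48/210 ≈ 0.7714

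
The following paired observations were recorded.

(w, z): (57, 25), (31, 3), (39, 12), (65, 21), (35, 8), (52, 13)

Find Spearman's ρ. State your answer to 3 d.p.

Rank w: 5, 1, 3, 6, 2, 4
Rank z: 6, 1, 3, 5, 2, 4
d = rank(w) − rank(z): -1, 0, 0, 1, 0, 0; Σd² = 2
ρ = 1 − 6Σd² / [n(n²−1)] = 1 − 6×2 / (6×35) = 1 − 12/210 ≈ 0.943

0.943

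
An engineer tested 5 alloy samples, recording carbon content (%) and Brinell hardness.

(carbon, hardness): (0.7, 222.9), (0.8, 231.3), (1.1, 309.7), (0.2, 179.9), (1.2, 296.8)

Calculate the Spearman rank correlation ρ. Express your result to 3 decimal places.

Rank carbon: 2, 3, 4, 1, 5
Rank hardness: 2, 3, 5, 1, 4
d = rank(carbon) − rank(hardness): 0, 0, -1, 0, 1; Σd² = 2
ρ = 1 − 6Σd² / [n(n²−1)] = 1 − 6×2 / (5×24) = 1 − 12/120 ≈ 0.900

0.900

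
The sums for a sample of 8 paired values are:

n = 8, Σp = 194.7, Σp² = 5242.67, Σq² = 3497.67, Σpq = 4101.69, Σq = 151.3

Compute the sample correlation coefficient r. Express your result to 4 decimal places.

0.7406

r = (nΣpq − ΣpΣq) / √[(nΣp² − (Σp)²)(nΣq² − (Σq)²)]
Numerator: 8×4101.69 − 194.7×151.3 = 3355.41
Denominator: √[(41941.36 − 37908.09)(27981.36 − 22891.69)] = √[4033.27 × 5089.67] = 4530.7851
r = 3355.41 / 4530.7851 ≈ 0.7406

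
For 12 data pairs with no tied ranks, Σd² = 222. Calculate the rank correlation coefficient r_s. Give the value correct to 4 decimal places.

0.2238

ρ = 1 − 6Σd² / [n(n²−1)] = 1 − 6×222 / (12×143)
  = 1 − 1332/1716 = 1 − 0.77622 ≈ 0.2238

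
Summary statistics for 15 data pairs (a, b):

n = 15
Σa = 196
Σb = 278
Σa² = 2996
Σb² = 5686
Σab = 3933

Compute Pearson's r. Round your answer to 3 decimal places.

r = (nΣab − ΣaΣb) / √[(nΣa² − (Σa)²)(nΣb² − (Σb)²)]
Numerator: 15×3933 − 196×278 = 4507
Denominator: √[(44940 − 38416)(85290 − 77284)] = √[6524 × 8006] = 7227.1117
r = 4507 / 7227.1117 ≈ 0.624

0.624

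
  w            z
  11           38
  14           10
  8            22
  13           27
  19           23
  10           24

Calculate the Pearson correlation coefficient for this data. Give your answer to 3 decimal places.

-0.220

n = 6, Σw = 75, Σz = 144, Σw² = 1011, Σz² = 3862, Σwz = 1762
nΣwz − ΣwΣz = 10572 − 10800 = -228
nΣw² − (Σw)² = 6066 − 5625 = 441; nΣz² − (Σz)² = 23172 − 20736 = 2436
r = -228 / √(441 × 2436) = -228 / 1036.4729 ≈ -0.220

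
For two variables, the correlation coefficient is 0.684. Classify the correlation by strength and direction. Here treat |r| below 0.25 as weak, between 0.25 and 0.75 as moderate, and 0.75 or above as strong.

moderate positive

r = 0.684 > 0 so the relationship is positive.
|r| = 0.684, which falls in the moderate range.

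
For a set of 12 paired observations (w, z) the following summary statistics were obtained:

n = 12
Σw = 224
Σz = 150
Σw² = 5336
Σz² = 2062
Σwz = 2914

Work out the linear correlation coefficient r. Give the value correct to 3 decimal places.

r = (nΣwz − ΣwΣz) / √[(nΣw² − (Σw)²)(nΣz² − (Σz)²)]
Numerator: 12×2914 − 224×150 = 1368
Denominator: √[(64032 − 50176)(24744 − 22500)] = √[13856 × 2244] = 5576.0976
r = 1368 / 5576.0976 ≈ 0.245

0.245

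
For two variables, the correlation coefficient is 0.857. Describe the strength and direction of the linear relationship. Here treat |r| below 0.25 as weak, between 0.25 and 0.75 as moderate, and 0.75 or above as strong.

strong positive

r = 0.857 > 0 so the relationship is positive.
|r| = 0.857, which falls in the strong range.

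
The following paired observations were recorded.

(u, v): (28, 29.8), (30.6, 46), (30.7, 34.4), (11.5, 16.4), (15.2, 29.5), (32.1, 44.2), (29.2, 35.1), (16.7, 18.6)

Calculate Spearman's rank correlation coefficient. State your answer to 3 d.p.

0.857

Rank u: 4, 6, 7, 1, 2, 8, 5, 3
Rank v: 4, 8, 5, 1, 3, 7, 6, 2
d = rank(u) − rank(v): 0, -2, 2, 0, -1, 1, -1, 1; Σd² = 12
ρ = 1 − 6Σd² / [n(n²−1)] = 1 − 6×12 / (8×63) = 1 − 72/504 ≈ 0.857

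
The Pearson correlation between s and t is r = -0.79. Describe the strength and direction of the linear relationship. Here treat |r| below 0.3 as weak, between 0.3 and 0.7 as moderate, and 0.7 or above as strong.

r = -0.79 < 0 so the relationship is negative.
|r| = 0.79, which falls in the strong range.

strong negative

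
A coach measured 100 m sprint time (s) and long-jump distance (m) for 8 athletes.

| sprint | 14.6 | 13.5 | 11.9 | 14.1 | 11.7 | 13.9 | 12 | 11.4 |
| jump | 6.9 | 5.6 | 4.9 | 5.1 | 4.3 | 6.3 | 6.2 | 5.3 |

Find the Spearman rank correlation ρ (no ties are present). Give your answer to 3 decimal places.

0.619

Rank sprint: 8, 5, 3, 7, 2, 6, 4, 1
Rank jump: 8, 5, 2, 3, 1, 7, 6, 4
d = rank(sprint) − rank(jump): 0, 0, 1, 4, 1, -1, -2, -3; Σd² = 32
ρ = 1 − 6Σd² / [n(n²−1)] = 1 − 6×32 / (8×63) = 1 − 192/504 ≈ 0.619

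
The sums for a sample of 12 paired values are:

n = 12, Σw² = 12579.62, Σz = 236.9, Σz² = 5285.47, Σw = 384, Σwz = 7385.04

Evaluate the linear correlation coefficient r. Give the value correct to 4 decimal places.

r = (nΣwz − ΣwΣz) / √[(nΣw² − (Σw)²)(nΣz² − (Σz)²)]
Numerator: 12×7385.04 − 384×236.9 = -2349.12
Denominator: √[(150955.44 − 147456)(63425.64 − 56121.61)] = √[3499.44 × 7304.03] = 5055.6913
r = -2349.12 / 5055.6913 ≈ -0.4646

-0.4646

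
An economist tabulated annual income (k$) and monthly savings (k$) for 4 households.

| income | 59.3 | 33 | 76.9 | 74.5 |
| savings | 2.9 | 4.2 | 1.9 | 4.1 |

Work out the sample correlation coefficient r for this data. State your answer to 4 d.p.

-0.5451

n = 4, Σx = 243.7, Σy = 13.1, Σx² = 16069.35, Σy² = 46.47, Σxy = 762.13
nΣxy − ΣxΣy = 3048.52 − 3192.47 = -143.95
nΣx² − (Σx)² = 64277.4 − 59389.69 = 4887.71; nΣy² − (Σy)² = 185.88 − 171.61 = 14.27
r = -143.95 / √(4887.71 × 14.27) = -143.95 / 264.0978 ≈ -0.5451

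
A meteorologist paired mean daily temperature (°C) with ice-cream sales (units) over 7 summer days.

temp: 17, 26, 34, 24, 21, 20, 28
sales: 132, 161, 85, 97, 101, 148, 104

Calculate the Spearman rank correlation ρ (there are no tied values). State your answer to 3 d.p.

Rank temp: 1, 5, 7, 4, 3, 2, 6
Rank sales: 5, 7, 1, 2, 3, 6, 4
d = rank(temp) − rank(sales): -4, -2, 6, 2, 0, -4, 2; Σd² = 80
ρ = 1 − 6Σd² / [n(n²−1)] = 1 − 6×80 / (7×48) = 1 − 480/336 ≈ -0.429

-0.429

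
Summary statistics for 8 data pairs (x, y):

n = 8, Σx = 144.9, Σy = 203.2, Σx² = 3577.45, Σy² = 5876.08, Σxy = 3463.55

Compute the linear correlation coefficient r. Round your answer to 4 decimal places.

-0.2628

r = (nΣxy − ΣxΣy) / √[(nΣx² − (Σx)²)(nΣy² − (Σy)²)]
Numerator: 8×3463.55 − 144.9×203.2 = -1735.28
Denominator: √[(28619.6 − 20996.01)(47008.64 − 41290.24)] = √[7623.59 × 5718.4] = 6602.6311
r = -1735.28 / 6602.6311 ≈ -0.2628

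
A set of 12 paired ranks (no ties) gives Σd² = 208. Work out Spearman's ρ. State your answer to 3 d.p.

ρ = 1 − 6Σd² / [n(n²−1)] = 1 − 6×208 / (12×143)
  = 1 − 1248/1716 = 1 − 0.7273 ≈ 0.273

0.273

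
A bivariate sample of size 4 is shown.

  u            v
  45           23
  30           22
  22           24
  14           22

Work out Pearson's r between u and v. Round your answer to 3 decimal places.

n = 4, Σu = 111, Σv = 91, Σu² = 3605, Σv² = 2073, Σuv = 2531
nΣuv − ΣuΣv = 10124 − 10101 = 23
nΣu² − (Σu)² = 14420 − 12321 = 2099; nΣv² − (Σv)² = 8292 − 8281 = 11
r = 23 / √(2099 × 11) = 23 / 151.9506 ≈ 0.151

0.151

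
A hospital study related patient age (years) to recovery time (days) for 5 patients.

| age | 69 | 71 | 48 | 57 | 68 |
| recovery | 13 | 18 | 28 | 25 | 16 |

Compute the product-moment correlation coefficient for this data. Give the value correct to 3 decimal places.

-0.924

n = 5, Σx = 313, Σy = 100, Σx² = 19979, Σy² = 2158, Σxy = 6032
nΣxy − ΣxΣy = 30160 − 31300 = -1140
nΣx² − (Σx)² = 99895 − 97969 = 1926; nΣy² − (Σy)² = 10790 − 10000 = 790
r = -1140 / √(1926 × 790) = -1140 / 1233.5072 ≈ -0.924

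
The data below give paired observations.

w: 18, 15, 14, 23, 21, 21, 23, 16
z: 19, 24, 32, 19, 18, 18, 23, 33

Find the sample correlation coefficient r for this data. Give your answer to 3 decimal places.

n = 8, Σw = 151, Σz = 186, Σw² = 2941, Σz² = 4588, Σwz = 3400
nΣwz − ΣwΣz = 27200 − 28086 = -886
nΣw² − (Σw)² = 23528 − 22801 = 727; nΣz² − (Σz)² = 36704 − 34596 = 2108
r = -886 / √(727 × 2108) = -886 / 1237.9483 ≈ -0.716

-0.716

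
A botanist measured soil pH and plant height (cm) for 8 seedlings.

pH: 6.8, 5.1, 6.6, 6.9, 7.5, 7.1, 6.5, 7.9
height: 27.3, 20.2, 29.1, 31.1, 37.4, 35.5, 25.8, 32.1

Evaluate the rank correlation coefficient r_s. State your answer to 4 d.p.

0.9048

Rank pH: 4, 1, 3, 5, 7, 6, 2, 8
Rank height: 3, 1, 4, 5, 8, 7, 2, 6
d = rank(pH) − rank(height): 1, 0, -1, 0, -1, -1, 0, 2; Σd² = 8
ρ = 1 − 6Σd² / [n(n²−1)] = 1 − 6×8 / (8×63) = 1 − 48/504 ≈ 0.9048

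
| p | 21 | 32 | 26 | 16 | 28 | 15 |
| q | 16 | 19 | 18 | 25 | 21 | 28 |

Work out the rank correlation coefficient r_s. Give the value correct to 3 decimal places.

Rank p: 3, 6, 4, 2, 5, 1
Rank q: 1, 3, 2, 5, 4, 6
d = rank(p) − rank(q): 2, 3, 2, -3, 1, -5; Σd² = 52
ρ = 1 − 6Σd² / [n(n²−1)] = 1 − 6×52 / (6×35) = 1 − 312/210 ≈ -0.486

-0.486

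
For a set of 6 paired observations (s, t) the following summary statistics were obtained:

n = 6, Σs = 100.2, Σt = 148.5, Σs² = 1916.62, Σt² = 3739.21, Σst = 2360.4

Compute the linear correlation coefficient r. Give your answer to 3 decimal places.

r = (nΣst − ΣsΣt) / √[(nΣs² − (Σs)²)(nΣt² − (Σt)²)]
Numerator: 6×2360.4 − 100.2×148.5 = -717.3
Denominator: √[(11499.72 − 10040.04)(22435.26 − 22052.25)] = √[1459.68 × 383.01] = 747.7112
r = -717.3 / 747.7112 ≈ -0.959

-0.959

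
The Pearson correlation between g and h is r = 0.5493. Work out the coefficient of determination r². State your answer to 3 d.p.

r² = (0.5493)² = 0.302

0.302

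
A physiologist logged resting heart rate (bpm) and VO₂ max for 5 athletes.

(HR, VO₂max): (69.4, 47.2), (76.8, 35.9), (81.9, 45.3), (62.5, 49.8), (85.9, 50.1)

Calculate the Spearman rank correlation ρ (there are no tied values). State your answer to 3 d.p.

0.100

Rank HR: 2, 3, 4, 1, 5
Rank VO₂max: 3, 1, 2, 4, 5
d = rank(HR) − rank(VO₂max): -1, 2, 2, -3, 0; Σd² = 18
ρ = 1 − 6Σd² / [n(n²−1)] = 1 − 6×18 / (5×24) = 1 − 108/120 ≈ 0.100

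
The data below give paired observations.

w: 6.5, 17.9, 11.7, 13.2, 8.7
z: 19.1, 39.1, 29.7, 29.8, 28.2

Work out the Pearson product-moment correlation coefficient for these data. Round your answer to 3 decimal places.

0.947

n = 5, Σw = 58, Σz = 145.9, Σw² = 749.48, Σz² = 4458.99, Σwz = 1810.23
nΣwz − ΣwΣz = 9051.15 − 8462.2 = 588.95
nΣw² − (Σw)² = 3747.4 − 3364 = 383.4; nΣz² − (Σz)² = 22294.95 − 21286.81 = 1008.14
r = 588.95 / √(383.4 × 1008.14) = 588.95 / 621.7080 ≈ 0.947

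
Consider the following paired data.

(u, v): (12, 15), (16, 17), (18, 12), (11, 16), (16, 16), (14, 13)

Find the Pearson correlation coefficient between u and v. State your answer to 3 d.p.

n = 6, Σu = 87, Σv = 89, Σu² = 1297, Σv² = 1339, Σuv = 1282
nΣuv − ΣuΣv = 7692 − 7743 = -51
nΣu² − (Σu)² = 7782 − 7569 = 213; nΣv² − (Σv)² = 8034 − 7921 = 113
r = -51 / √(213 × 113) = -51 / 155.1419 ≈ -0.329

-0.329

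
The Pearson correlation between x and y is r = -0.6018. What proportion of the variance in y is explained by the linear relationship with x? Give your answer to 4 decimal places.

0.3622

r² = (-0.6018)² = 0.3622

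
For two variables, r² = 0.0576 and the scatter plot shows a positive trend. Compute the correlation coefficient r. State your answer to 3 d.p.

|r| = √0.0576 = 0.240
The association is positive, so r = 0.240.

0.240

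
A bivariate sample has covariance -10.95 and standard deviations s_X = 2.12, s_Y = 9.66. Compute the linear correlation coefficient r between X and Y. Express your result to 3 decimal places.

-0.535

r = Cov(X,Y) / (s_X · s_Y) = -10.95 / (2.12 × 9.66)
  = -10.95 / 20.4792 ≈ -0.535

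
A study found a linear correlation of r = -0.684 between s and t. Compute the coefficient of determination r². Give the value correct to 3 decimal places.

0.468

r² = (-0.684)² = 0.468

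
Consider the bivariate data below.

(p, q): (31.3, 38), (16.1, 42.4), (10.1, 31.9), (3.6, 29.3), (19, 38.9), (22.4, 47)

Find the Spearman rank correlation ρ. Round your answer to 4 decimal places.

0.6000

Rank p: 6, 3, 2, 1, 4, 5
Rank q: 3, 5, 2, 1, 4, 6
d = rank(p) − rank(q): 3, -2, 0, 0, 0, -1; Σd² = 14
ρ = 1 − 6Σd² / [n(n²−1)] = 1 − 6×14 / (6×35) = 1 − 84/210 ≈ 0.6000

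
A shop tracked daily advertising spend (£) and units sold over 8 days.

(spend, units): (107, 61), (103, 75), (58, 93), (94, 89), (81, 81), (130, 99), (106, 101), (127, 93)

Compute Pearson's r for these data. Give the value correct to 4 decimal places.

0.1086

n = 8, Σx = 806, Σy = 692, Σx² = 85084, Σy² = 61128, Σxy = 69960
nΣxy − ΣxΣy = 559680 − 557752 = 1928
nΣx² − (Σx)² = 680672 − 649636 = 31036; nΣy² − (Σy)² = 489024 − 478864 = 10160
r = 1928 / √(31036 × 10160) = 1928 / 17757.4142 ≈ 0.1086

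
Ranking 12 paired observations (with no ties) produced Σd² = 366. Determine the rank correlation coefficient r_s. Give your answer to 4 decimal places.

ρ = 1 − 6Σd² / [n(n²−1)] = 1 − 6×366 / (12×143)
  = 1 − 2196/1716 = 1 − 1.27972 ≈ -0.2797

-0.2797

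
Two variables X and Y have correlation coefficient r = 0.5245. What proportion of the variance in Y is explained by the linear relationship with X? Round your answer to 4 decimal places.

0.2751

r² = (0.5245)² = 0.2751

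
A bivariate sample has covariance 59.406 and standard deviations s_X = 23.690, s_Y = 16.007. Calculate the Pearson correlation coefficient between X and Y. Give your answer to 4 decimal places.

r = Cov(X,Y) / (s_X · s_Y) = 59.406 / (23.690 × 16.007)
  = 59.406 / 379.2058 ≈ 0.1567

0.1567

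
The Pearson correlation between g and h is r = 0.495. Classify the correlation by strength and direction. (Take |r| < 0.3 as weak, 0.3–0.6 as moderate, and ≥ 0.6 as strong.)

moderate positive

r = 0.495 > 0 so the relationship is positive.
|r| = 0.495, which falls in the moderate range.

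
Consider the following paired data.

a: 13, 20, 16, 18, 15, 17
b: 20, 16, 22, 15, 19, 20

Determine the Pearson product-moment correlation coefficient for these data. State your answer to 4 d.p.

-0.6505

n = 6, Σa = 99, Σb = 112, Σa² = 1663, Σb² = 2126, Σab = 1827
nΣab − ΣaΣb = 10962 − 11088 = -126
nΣa² − (Σa)² = 9978 − 9801 = 177; nΣb² − (Σb)² = 12756 − 12544 = 212
r = -126 / √(177 × 212) = -126 / 193.7111 ≈ -0.6505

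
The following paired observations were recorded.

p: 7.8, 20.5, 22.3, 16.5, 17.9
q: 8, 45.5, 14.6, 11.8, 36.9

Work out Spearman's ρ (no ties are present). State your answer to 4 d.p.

0.7000

Rank p: 1, 4, 5, 2, 3
Rank q: 1, 5, 3, 2, 4
d = rank(p) − rank(q): 0, -1, 2, 0, -1; Σd² = 6
ρ = 1 − 6Σd² / [n(n²−1)] = 1 − 6×6 / (5×24) = 1 − 36/120 ≈ 0.7000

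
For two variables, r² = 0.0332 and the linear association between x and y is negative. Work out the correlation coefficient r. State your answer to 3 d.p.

|r| = √0.0332 = 0.182
The association is negative, so r = −0.182.

-0.182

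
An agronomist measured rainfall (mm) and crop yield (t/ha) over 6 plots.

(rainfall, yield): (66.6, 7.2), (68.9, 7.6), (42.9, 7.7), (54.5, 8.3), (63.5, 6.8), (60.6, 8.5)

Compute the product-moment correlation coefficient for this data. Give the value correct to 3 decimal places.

-0.332

n = 6, Σx = 357, Σy = 46.1, Σx² = 21698.04, Σy² = 356.27, Σxy = 2732.74
nΣxy − ΣxΣy = 16396.44 − 16457.7 = -61.26
nΣx² − (Σx)² = 130188.24 − 127449 = 2739.24; nΣy² − (Σy)² = 2137.62 − 2125.21 = 12.41
r = -61.26 / √(2739.24 × 12.41) = -61.26 / 184.3745 ≈ -0.332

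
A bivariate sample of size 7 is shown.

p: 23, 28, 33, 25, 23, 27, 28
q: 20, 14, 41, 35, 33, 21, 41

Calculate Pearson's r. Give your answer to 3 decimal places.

0.340

n = 7, Σp = 187, Σq = 205, Σp² = 5069, Σq² = 6713, Σpq = 5554
nΣpq − ΣpΣq = 38878 − 38335 = 543
nΣp² − (Σp)² = 35483 − 34969 = 514; nΣq² − (Σq)² = 46991 − 42025 = 4966
r = 543 / √(514 × 4966) = 543 / 1597.6620 ≈ 0.340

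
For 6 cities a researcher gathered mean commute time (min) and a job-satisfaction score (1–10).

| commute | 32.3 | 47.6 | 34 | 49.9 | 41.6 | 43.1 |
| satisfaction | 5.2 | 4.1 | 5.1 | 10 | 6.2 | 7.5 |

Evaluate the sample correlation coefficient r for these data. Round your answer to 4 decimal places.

0.5137

n = 6, Σx = 248.5, Σy = 38.1, Σx² = 10543.23, Σy² = 264.55, Σxy = 1616.69
nΣxy − ΣxΣy = 9700.14 − 9467.85 = 232.29
nΣx² − (Σx)² = 63259.38 − 61752.25 = 1507.13; nΣy² − (Σy)² = 1587.3 − 1451.61 = 135.69
r = 232.29 / √(1507.13 × 135.69) = 232.29 / 452.2195 ≈ 0.5137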